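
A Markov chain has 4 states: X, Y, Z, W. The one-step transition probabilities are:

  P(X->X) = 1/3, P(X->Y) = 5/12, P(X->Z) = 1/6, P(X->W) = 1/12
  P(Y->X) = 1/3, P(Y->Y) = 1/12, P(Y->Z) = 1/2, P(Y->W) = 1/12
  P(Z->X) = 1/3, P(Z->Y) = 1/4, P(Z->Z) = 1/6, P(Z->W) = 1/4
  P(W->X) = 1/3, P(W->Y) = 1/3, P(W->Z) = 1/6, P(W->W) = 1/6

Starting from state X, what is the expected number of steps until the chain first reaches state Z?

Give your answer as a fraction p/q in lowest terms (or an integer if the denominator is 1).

Let h_i = expected steps to first reach Z from state i.
Boundary: h_Z = 0.
First-step equations for the other states:
  h_X = 1 + 1/3*h_X + 5/12*h_Y + 1/6*h_Z + 1/12*h_W
  h_Y = 1 + 1/3*h_X + 1/12*h_Y + 1/2*h_Z + 1/12*h_W
  h_W = 1 + 1/3*h_X + 1/3*h_Y + 1/6*h_Z + 1/6*h_W

Substituting h_Z = 0 and rearranging gives the linear system (I - Q) h = 1:
  [2/3, -5/12, -1/12] . (h_X, h_Y, h_W) = 1
  [-1/3, 11/12, -1/12] . (h_X, h_Y, h_W) = 1
  [-1/3, -1/3, 5/6] . (h_X, h_Y, h_W) = 1

Solving yields:
  h_X = 264/71
  h_Y = 198/71
  h_W = 270/71

Starting state is X, so the expected hitting time is h_X = 264/71.

Answer: 264/71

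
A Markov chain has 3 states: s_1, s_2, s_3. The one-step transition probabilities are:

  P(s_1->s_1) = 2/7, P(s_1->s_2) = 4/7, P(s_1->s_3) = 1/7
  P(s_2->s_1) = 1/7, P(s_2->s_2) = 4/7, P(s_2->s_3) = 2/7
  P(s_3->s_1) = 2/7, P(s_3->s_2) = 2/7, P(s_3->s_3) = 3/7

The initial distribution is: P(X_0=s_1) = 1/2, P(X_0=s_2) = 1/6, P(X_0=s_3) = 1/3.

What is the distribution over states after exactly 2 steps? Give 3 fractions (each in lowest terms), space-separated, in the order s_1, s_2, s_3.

Propagating the distribution step by step (d_{t+1} = d_t * P):
d_0 = (s_1=1/2, s_2=1/6, s_3=1/3)
  d_1[s_1] = 1/2*2/7 + 1/6*1/7 + 1/3*2/7 = 11/42
  d_1[s_2] = 1/2*4/7 + 1/6*4/7 + 1/3*2/7 = 10/21
  d_1[s_3] = 1/2*1/7 + 1/6*2/7 + 1/3*3/7 = 11/42
d_1 = (s_1=11/42, s_2=10/21, s_3=11/42)
  d_2[s_1] = 11/42*2/7 + 10/21*1/7 + 11/42*2/7 = 32/147
  d_2[s_2] = 11/42*4/7 + 10/21*4/7 + 11/42*2/7 = 73/147
  d_2[s_3] = 11/42*1/7 + 10/21*2/7 + 11/42*3/7 = 2/7
d_2 = (s_1=32/147, s_2=73/147, s_3=2/7)

Answer: 32/147 73/147 2/7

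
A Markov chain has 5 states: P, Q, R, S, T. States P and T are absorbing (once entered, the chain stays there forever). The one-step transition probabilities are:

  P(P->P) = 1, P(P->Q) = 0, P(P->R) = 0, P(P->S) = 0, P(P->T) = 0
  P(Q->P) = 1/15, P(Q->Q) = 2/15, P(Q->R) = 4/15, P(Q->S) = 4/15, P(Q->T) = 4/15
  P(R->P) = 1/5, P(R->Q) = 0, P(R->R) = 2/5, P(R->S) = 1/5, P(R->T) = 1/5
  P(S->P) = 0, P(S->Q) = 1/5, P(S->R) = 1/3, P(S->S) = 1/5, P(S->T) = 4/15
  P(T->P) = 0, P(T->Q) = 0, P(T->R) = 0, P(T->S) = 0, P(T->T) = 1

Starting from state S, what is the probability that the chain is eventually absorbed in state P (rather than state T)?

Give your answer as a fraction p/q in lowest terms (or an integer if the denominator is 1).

Answer: 86/355

Derivation:
Let a_i = P(absorbed in P | start in state i).
Boundary conditions: a_P = 1, a_T = 0.
For each transient state i, a_i = sum_j P(i->j) * a_j:
  a_Q = 1/15*a_P + 2/15*a_Q + 4/15*a_R + 4/15*a_S + 4/15*a_T
  a_R = 1/5*a_P + 0*a_Q + 2/5*a_R + 1/5*a_S + 1/5*a_T
  a_S = 0*a_P + 1/5*a_Q + 1/3*a_R + 1/5*a_S + 4/15*a_T

Substituting a_P = 1 and a_T = 0, rearrange to (I - Q) a = r where r[i] = P(i -> P):
  [13/15, -4/15, -4/15] . (a_Q, a_R, a_S) = 1/15
  [0, 3/5, -1/5] . (a_Q, a_R, a_S) = 1/5
  [-1/5, -1/3, 4/5] . (a_Q, a_R, a_S) = 0

Solving yields:
  a_Q = 99/355
  a_R = 147/355
  a_S = 86/355

Starting state is S, so the absorption probability is a_S = 86/355.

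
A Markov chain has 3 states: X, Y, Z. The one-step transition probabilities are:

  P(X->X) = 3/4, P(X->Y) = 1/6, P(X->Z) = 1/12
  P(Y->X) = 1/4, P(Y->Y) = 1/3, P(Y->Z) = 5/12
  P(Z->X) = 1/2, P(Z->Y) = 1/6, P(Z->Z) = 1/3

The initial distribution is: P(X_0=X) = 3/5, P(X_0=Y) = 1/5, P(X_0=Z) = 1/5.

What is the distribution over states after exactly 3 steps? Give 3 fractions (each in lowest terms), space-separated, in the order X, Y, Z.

Propagating the distribution step by step (d_{t+1} = d_t * P):
d_0 = (X=3/5, Y=1/5, Z=1/5)
  d_1[X] = 3/5*3/4 + 1/5*1/4 + 1/5*1/2 = 3/5
  d_1[Y] = 3/5*1/6 + 1/5*1/3 + 1/5*1/6 = 1/5
  d_1[Z] = 3/5*1/12 + 1/5*5/12 + 1/5*1/3 = 1/5
d_1 = (X=3/5, Y=1/5, Z=1/5)
  d_2[X] = 3/5*3/4 + 1/5*1/4 + 1/5*1/2 = 3/5
  d_2[Y] = 3/5*1/6 + 1/5*1/3 + 1/5*1/6 = 1/5
  d_2[Z] = 3/5*1/12 + 1/5*5/12 + 1/5*1/3 = 1/5
d_2 = (X=3/5, Y=1/5, Z=1/5)
  d_3[X] = 3/5*3/4 + 1/5*1/4 + 1/5*1/2 = 3/5
  d_3[Y] = 3/5*1/6 + 1/5*1/3 + 1/5*1/6 = 1/5
  d_3[Z] = 3/5*1/12 + 1/5*5/12 + 1/5*1/3 = 1/5
d_3 = (X=3/5, Y=1/5, Z=1/5)

Answer: 3/5 1/5 1/5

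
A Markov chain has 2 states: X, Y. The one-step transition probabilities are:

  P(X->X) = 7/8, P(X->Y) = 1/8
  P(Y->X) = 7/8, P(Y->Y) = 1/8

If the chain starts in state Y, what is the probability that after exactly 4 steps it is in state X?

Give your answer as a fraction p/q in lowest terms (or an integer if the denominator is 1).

Computing P^4 by repeated multiplication:
P^1 =
  X: [7/8, 1/8]
  Y: [7/8, 1/8]
P^2 =
  X: [7/8, 1/8]
  Y: [7/8, 1/8]
P^3 =
  X: [7/8, 1/8]
  Y: [7/8, 1/8]
P^4 =
  X: [7/8, 1/8]
  Y: [7/8, 1/8]

(P^4)[Y -> X] = 7/8

Answer: 7/8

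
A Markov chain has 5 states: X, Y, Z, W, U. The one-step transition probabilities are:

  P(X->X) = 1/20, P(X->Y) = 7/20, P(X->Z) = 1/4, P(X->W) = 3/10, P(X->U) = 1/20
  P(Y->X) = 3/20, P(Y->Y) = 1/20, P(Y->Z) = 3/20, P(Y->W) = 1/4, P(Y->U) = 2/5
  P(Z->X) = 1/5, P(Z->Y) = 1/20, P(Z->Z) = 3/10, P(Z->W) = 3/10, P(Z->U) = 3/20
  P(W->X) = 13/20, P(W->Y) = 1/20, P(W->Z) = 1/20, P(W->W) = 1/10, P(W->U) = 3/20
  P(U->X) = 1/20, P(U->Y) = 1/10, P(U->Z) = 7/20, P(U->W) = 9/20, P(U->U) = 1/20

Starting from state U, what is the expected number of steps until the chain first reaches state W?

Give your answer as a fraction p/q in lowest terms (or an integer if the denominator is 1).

Let h_i = expected steps to first reach W from state i.
Boundary: h_W = 0.
First-step equations for the other states:
  h_X = 1 + 1/20*h_X + 7/20*h_Y + 1/4*h_Z + 3/10*h_W + 1/20*h_U
  h_Y = 1 + 3/20*h_X + 1/20*h_Y + 3/20*h_Z + 1/4*h_W + 2/5*h_U
  h_Z = 1 + 1/5*h_X + 1/20*h_Y + 3/10*h_Z + 3/10*h_W + 3/20*h_U
  h_U = 1 + 1/20*h_X + 1/10*h_Y + 7/20*h_Z + 9/20*h_W + 1/20*h_U

Substituting h_W = 0 and rearranging gives the linear system (I - Q) h = 1:
  [19/20, -7/20, -1/4, -1/20] . (h_X, h_Y, h_Z, h_U) = 1
  [-3/20, 19/20, -3/20, -2/5] . (h_X, h_Y, h_Z, h_U) = 1
  [-1/5, -1/20, 7/10, -3/20] . (h_X, h_Y, h_Z, h_U) = 1
  [-1/20, -1/10, -7/20, 19/20] . (h_X, h_Y, h_Z, h_U) = 1

Solving yields:
  h_X = 10265/3201
  h_Y = 3418/1067
  h_Z = 10105/3201
  h_U = 264/97

Starting state is U, so the expected hitting time is h_U = 264/97.

Answer: 264/97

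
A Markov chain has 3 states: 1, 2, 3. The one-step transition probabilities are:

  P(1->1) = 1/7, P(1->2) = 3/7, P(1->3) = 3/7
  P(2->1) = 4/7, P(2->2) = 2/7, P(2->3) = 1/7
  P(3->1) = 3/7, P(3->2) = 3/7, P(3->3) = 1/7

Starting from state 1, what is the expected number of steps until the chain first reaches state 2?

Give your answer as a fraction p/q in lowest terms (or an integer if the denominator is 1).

Let h_i = expected steps to first reach 2 from state i.
Boundary: h_2 = 0.
First-step equations for the other states:
  h_1 = 1 + 1/7*h_1 + 3/7*h_2 + 3/7*h_3
  h_3 = 1 + 3/7*h_1 + 3/7*h_2 + 1/7*h_3

Substituting h_2 = 0 and rearranging gives the linear system (I - Q) h = 1:
  [6/7, -3/7] . (h_1, h_3) = 1
  [-3/7, 6/7] . (h_1, h_3) = 1

Solving yields:
  h_1 = 7/3
  h_3 = 7/3

Starting state is 1, so the expected hitting time is h_1 = 7/3.

Answer: 7/3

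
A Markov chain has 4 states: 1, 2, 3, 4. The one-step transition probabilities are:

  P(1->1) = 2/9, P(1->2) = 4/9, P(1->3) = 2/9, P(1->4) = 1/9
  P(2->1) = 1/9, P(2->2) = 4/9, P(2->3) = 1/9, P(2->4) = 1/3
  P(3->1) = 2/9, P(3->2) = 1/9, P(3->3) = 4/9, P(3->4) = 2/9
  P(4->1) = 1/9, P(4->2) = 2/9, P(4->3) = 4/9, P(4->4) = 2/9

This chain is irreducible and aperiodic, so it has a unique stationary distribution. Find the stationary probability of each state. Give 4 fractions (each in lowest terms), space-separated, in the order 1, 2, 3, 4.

Answer: 41/250 36/125 39/125 59/250

Derivation:
The stationary distribution satisfies pi = pi * P, i.e.:
  pi_1 = 2/9*pi_1 + 1/9*pi_2 + 2/9*pi_3 + 1/9*pi_4
  pi_2 = 4/9*pi_1 + 4/9*pi_2 + 1/9*pi_3 + 2/9*pi_4
  pi_3 = 2/9*pi_1 + 1/9*pi_2 + 4/9*pi_3 + 4/9*pi_4
  pi_4 = 1/9*pi_1 + 1/3*pi_2 + 2/9*pi_3 + 2/9*pi_4
with normalization: pi_1 + pi_2 + pi_3 + pi_4 = 1.

Using the first 3 balance equations plus normalization, the linear system A*pi = b is:
  [-7/9, 1/9, 2/9, 1/9] . pi = 0
  [4/9, -5/9, 1/9, 2/9] . pi = 0
  [2/9, 1/9, -5/9, 4/9] . pi = 0
  [1, 1, 1, 1] . pi = 1

Solving yields:
  pi_1 = 41/250
  pi_2 = 36/125
  pi_3 = 39/125
  pi_4 = 59/250

Verification (pi * P):
  41/250*2/9 + 36/125*1/9 + 39/125*2/9 + 59/250*1/9 = 41/250 = pi_1  (ok)
  41/250*4/9 + 36/125*4/9 + 39/125*1/9 + 59/250*2/9 = 36/125 = pi_2  (ok)
  41/250*2/9 + 36/125*1/9 + 39/125*4/9 + 59/250*4/9 = 39/125 = pi_3  (ok)
  41/250*1/9 + 36/125*1/3 + 39/125*2/9 + 59/250*2/9 = 59/250 = pi_4  (ok)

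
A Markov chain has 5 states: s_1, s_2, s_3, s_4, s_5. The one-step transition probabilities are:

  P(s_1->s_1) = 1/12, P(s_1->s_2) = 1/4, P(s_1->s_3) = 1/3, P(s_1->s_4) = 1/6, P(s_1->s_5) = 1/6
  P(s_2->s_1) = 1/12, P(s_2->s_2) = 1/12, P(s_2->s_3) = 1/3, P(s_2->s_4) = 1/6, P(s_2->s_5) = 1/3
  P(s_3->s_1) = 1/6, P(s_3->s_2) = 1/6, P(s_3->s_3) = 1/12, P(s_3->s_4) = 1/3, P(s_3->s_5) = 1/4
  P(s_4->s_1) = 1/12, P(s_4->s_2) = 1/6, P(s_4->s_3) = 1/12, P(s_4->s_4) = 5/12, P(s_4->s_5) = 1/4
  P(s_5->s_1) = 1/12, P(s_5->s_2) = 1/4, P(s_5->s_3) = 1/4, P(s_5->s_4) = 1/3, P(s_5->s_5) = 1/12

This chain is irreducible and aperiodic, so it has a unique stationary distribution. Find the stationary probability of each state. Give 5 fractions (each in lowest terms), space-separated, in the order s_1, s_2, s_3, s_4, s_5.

Answer: 1264/12753 175/981 805/4251 3994/12753 935/4251

Derivation:
The stationary distribution satisfies pi = pi * P, i.e.:
  pi_s_1 = 1/12*pi_s_1 + 1/12*pi_s_2 + 1/6*pi_s_3 + 1/12*pi_s_4 + 1/12*pi_s_5
  pi_s_2 = 1/4*pi_s_1 + 1/12*pi_s_2 + 1/6*pi_s_3 + 1/6*pi_s_4 + 1/4*pi_s_5
  pi_s_3 = 1/3*pi_s_1 + 1/3*pi_s_2 + 1/12*pi_s_3 + 1/12*pi_s_4 + 1/4*pi_s_5
  pi_s_4 = 1/6*pi_s_1 + 1/6*pi_s_2 + 1/3*pi_s_3 + 5/12*pi_s_4 + 1/3*pi_s_5
  pi_s_5 = 1/6*pi_s_1 + 1/3*pi_s_2 + 1/4*pi_s_3 + 1/4*pi_s_4 + 1/12*pi_s_5
with normalization: pi_s_1 + pi_s_2 + pi_s_3 + pi_s_4 + pi_s_5 = 1.

Using the first 4 balance equations plus normalization, the linear system A*pi = b is:
  [-11/12, 1/12, 1/6, 1/12, 1/12] . pi = 0
  [1/4, -11/12, 1/6, 1/6, 1/4] . pi = 0
  [1/3, 1/3, -11/12, 1/12, 1/4] . pi = 0
  [1/6, 1/6, 1/3, -7/12, 1/3] . pi = 0
  [1, 1, 1, 1, 1] . pi = 1

Solving yields:
  pi_s_1 = 1264/12753
  pi_s_2 = 175/981
  pi_s_3 = 805/4251
  pi_s_4 = 3994/12753
  pi_s_5 = 935/4251

Verification (pi * P):
  1264/12753*1/12 + 175/981*1/12 + 805/4251*1/6 + 3994/12753*1/12 + 935/4251*1/12 = 1264/12753 = pi_s_1  (ok)
  1264/12753*1/4 + 175/981*1/12 + 805/4251*1/6 + 3994/12753*1/6 + 935/4251*1/4 = 175/981 = pi_s_2  (ok)
  1264/12753*1/3 + 175/981*1/3 + 805/4251*1/12 + 3994/12753*1/12 + 935/4251*1/4 = 805/4251 = pi_s_3  (ok)
  1264/12753*1/6 + 175/981*1/6 + 805/4251*1/3 + 3994/12753*5/12 + 935/4251*1/3 = 3994/12753 = pi_s_4  (ok)
  1264/12753*1/6 + 175/981*1/3 + 805/4251*1/4 + 3994/12753*1/4 + 935/4251*1/12 = 935/4251 = pi_s_5  (ok)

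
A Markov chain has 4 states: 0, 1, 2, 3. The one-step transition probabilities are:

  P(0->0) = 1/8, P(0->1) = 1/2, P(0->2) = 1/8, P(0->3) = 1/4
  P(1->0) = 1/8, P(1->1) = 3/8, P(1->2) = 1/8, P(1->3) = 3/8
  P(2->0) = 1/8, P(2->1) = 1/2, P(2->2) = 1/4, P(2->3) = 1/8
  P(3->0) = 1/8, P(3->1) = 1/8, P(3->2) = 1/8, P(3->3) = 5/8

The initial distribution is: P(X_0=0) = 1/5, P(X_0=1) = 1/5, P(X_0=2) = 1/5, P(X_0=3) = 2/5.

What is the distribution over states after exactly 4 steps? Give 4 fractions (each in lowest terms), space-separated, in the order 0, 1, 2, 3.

Answer: 1/8 617/2048 1463/10240 1103/2560

Derivation:
Propagating the distribution step by step (d_{t+1} = d_t * P):
d_0 = (0=1/5, 1=1/5, 2=1/5, 3=2/5)
  d_1[0] = 1/5*1/8 + 1/5*1/8 + 1/5*1/8 + 2/5*1/8 = 1/8
  d_1[1] = 1/5*1/2 + 1/5*3/8 + 1/5*1/2 + 2/5*1/8 = 13/40
  d_1[2] = 1/5*1/8 + 1/5*1/8 + 1/5*1/4 + 2/5*1/8 = 3/20
  d_1[3] = 1/5*1/4 + 1/5*3/8 + 1/5*1/8 + 2/5*5/8 = 2/5
d_1 = (0=1/8, 1=13/40, 2=3/20, 3=2/5)
  d_2[0] = 1/8*1/8 + 13/40*1/8 + 3/20*1/8 + 2/5*1/8 = 1/8
  d_2[1] = 1/8*1/2 + 13/40*3/8 + 3/20*1/2 + 2/5*1/8 = 99/320
  d_2[2] = 1/8*1/8 + 13/40*1/8 + 3/20*1/4 + 2/5*1/8 = 23/160
  d_2[3] = 1/8*1/4 + 13/40*3/8 + 3/20*1/8 + 2/5*5/8 = 27/64
d_2 = (0=1/8, 1=99/320, 2=23/160, 3=27/64)
  d_3[0] = 1/8*1/8 + 99/320*1/8 + 23/160*1/8 + 27/64*1/8 = 1/8
  d_3[1] = 1/8*1/2 + 99/320*3/8 + 23/160*1/2 + 27/64*1/8 = 97/320
  d_3[2] = 1/8*1/8 + 99/320*1/8 + 23/160*1/4 + 27/64*1/8 = 183/1280
  d_3[3] = 1/8*1/4 + 99/320*3/8 + 23/160*1/8 + 27/64*5/8 = 549/1280
d_3 = (0=1/8, 1=97/320, 2=183/1280, 3=549/1280)
  d_4[0] = 1/8*1/8 + 97/320*1/8 + 183/1280*1/8 + 549/1280*1/8 = 1/8
  d_4[1] = 1/8*1/2 + 97/320*3/8 + 183/1280*1/2 + 549/1280*1/8 = 617/2048
  d_4[2] = 1/8*1/8 + 97/320*1/8 + 183/1280*1/4 + 549/1280*1/8 = 1463/10240
  d_4[3] = 1/8*1/4 + 97/320*3/8 + 183/1280*1/8 + 549/1280*5/8 = 1103/2560
d_4 = (0=1/8, 1=617/2048, 2=1463/10240, 3=1103/2560)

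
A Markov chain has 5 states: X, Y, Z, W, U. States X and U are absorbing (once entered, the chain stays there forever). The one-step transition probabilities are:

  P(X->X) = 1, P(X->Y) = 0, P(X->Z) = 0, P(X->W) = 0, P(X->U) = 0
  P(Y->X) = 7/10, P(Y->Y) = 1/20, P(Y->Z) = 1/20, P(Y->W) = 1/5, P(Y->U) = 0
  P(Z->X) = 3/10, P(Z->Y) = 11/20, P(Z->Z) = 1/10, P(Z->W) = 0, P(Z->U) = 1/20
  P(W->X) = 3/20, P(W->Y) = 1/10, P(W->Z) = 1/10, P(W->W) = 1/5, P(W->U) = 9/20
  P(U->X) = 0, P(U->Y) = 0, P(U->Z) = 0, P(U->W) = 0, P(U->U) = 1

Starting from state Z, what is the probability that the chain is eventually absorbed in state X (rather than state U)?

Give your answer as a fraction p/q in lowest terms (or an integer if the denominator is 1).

Answer: 1093/1266

Derivation:
Let a_i = P(absorbed in X | start in state i).
Boundary conditions: a_X = 1, a_U = 0.
For each transient state i, a_i = sum_j P(i->j) * a_j:
  a_Y = 7/10*a_X + 1/20*a_Y + 1/20*a_Z + 1/5*a_W + 0*a_U
  a_Z = 3/10*a_X + 11/20*a_Y + 1/10*a_Z + 0*a_W + 1/20*a_U
  a_W = 3/20*a_X + 1/10*a_Y + 1/10*a_Z + 1/5*a_W + 9/20*a_U

Substituting a_X = 1 and a_U = 0, rearrange to (I - Q) a = r where r[i] = P(i -> X):
  [19/20, -1/20, -1/5] . (a_Y, a_Z, a_W) = 7/10
  [-11/20, 9/10, 0] . (a_Y, a_Z, a_W) = 3/10
  [-1/10, -1/10, 4/5] . (a_Y, a_Z, a_W) = 3/20

Solving yields:
  a_Y = 183/211
  a_Z = 1093/1266
  a_W = 2045/5064

Starting state is Z, so the absorption probability is a_Z = 1093/1266.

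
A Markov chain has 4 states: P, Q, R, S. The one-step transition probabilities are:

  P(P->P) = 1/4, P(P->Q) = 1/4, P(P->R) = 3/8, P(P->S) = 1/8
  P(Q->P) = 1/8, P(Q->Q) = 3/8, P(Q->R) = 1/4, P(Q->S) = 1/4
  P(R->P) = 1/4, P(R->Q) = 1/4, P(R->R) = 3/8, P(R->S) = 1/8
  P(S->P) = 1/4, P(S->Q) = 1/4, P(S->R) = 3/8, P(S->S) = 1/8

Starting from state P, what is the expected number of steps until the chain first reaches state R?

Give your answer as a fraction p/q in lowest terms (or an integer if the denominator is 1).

Answer: 56/19

Derivation:
Let h_i = expected steps to first reach R from state i.
Boundary: h_R = 0.
First-step equations for the other states:
  h_P = 1 + 1/4*h_P + 1/4*h_Q + 3/8*h_R + 1/8*h_S
  h_Q = 1 + 1/8*h_P + 3/8*h_Q + 1/4*h_R + 1/4*h_S
  h_S = 1 + 1/4*h_P + 1/4*h_Q + 3/8*h_R + 1/8*h_S

Substituting h_R = 0 and rearranging gives the linear system (I - Q) h = 1:
  [3/4, -1/4, -1/8] . (h_P, h_Q, h_S) = 1
  [-1/8, 5/8, -1/4] . (h_P, h_Q, h_S) = 1
  [-1/4, -1/4, 7/8] . (h_P, h_Q, h_S) = 1

Solving yields:
  h_P = 56/19
  h_Q = 64/19
  h_S = 56/19

Starting state is P, so the expected hitting time is h_P = 56/19.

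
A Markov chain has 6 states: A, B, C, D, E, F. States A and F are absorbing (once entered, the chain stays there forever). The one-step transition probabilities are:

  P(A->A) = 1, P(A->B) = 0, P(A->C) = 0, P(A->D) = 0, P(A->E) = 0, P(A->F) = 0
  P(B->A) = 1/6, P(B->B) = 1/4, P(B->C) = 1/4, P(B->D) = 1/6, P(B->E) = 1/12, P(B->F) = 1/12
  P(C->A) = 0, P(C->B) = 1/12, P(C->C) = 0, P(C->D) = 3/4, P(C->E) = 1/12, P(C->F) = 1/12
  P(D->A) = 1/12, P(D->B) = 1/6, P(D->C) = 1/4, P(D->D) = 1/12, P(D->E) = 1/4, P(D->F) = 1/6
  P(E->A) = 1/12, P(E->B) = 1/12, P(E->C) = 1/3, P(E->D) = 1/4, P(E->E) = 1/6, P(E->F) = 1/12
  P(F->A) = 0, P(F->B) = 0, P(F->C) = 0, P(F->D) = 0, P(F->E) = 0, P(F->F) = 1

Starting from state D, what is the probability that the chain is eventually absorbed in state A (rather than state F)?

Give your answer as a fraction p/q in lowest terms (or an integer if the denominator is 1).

Answer: 998/2563

Derivation:
Let a_i = P(absorbed in A | start in state i).
Boundary conditions: a_A = 1, a_F = 0.
For each transient state i, a_i = sum_j P(i->j) * a_j:
  a_B = 1/6*a_A + 1/4*a_B + 1/4*a_C + 1/6*a_D + 1/12*a_E + 1/12*a_F
  a_C = 0*a_A + 1/12*a_B + 0*a_C + 3/4*a_D + 1/12*a_E + 1/12*a_F
  a_D = 1/12*a_A + 1/6*a_B + 1/4*a_C + 1/12*a_D + 1/4*a_E + 1/6*a_F
  a_E = 1/12*a_A + 1/12*a_B + 1/3*a_C + 1/4*a_D + 1/6*a_E + 1/12*a_F

Substituting a_A = 1 and a_F = 0, rearrange to (I - Q) a = r where r[i] = P(i -> A):
  [3/4, -1/4, -1/6, -1/12] . (a_B, a_C, a_D, a_E) = 1/6
  [-1/12, 1, -3/4, -1/12] . (a_B, a_C, a_D, a_E) = 0
  [-1/6, -1/4, 11/12, -1/4] . (a_B, a_C, a_D, a_E) = 1/12
  [-1/12, -1/3, -1/4, 5/6] . (a_B, a_C, a_D, a_E) = 1/12

Solving yields:
  a_B = 111/233
  a_C = 938/2563
  a_D = 998/2563
  a_E = 1053/2563

Starting state is D, so the absorption probability is a_D = 998/2563.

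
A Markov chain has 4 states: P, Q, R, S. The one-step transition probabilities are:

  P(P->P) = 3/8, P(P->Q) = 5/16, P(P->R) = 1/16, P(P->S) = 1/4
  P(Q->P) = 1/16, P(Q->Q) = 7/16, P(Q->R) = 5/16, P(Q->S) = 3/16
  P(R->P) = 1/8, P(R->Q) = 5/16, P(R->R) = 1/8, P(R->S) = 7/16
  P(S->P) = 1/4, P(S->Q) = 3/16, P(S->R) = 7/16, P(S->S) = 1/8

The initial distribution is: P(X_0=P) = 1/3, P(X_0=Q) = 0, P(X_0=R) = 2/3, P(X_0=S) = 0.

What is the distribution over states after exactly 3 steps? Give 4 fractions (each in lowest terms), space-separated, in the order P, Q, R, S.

Propagating the distribution step by step (d_{t+1} = d_t * P):
d_0 = (P=1/3, Q=0, R=2/3, S=0)
  d_1[P] = 1/3*3/8 + 0*1/16 + 2/3*1/8 + 0*1/4 = 5/24
  d_1[Q] = 1/3*5/16 + 0*7/16 + 2/3*5/16 + 0*3/16 = 5/16
  d_1[R] = 1/3*1/16 + 0*5/16 + 2/3*1/8 + 0*7/16 = 5/48
  d_1[S] = 1/3*1/4 + 0*3/16 + 2/3*7/16 + 0*1/8 = 3/8
d_1 = (P=5/24, Q=5/16, R=5/48, S=3/8)
  d_2[P] = 5/24*3/8 + 5/16*1/16 + 5/48*1/8 + 3/8*1/4 = 157/768
  d_2[Q] = 5/24*5/16 + 5/16*7/16 + 5/48*5/16 + 3/8*3/16 = 39/128
  d_2[R] = 5/24*1/16 + 5/16*5/16 + 5/48*1/8 + 3/8*7/16 = 221/768
  d_2[S] = 5/24*1/4 + 5/16*3/16 + 5/48*7/16 + 3/8*1/8 = 13/64
d_2 = (P=157/768, Q=39/128, R=221/768, S=13/64)
  d_3[P] = 157/768*3/8 + 39/128*1/16 + 221/768*1/8 + 13/64*1/4 = 1121/6144
  d_3[Q] = 157/768*5/16 + 39/128*7/16 + 221/768*5/16 + 13/64*3/16 = 333/1024
  d_3[R] = 157/768*1/16 + 39/128*5/16 + 221/768*1/8 + 13/64*7/16 = 2861/12288
  d_3[S] = 157/768*1/4 + 39/128*3/16 + 221/768*7/16 + 13/64*1/8 = 1063/4096
d_3 = (P=1121/6144, Q=333/1024, R=2861/12288, S=1063/4096)

Answer: 1121/6144 333/1024 2861/12288 1063/4096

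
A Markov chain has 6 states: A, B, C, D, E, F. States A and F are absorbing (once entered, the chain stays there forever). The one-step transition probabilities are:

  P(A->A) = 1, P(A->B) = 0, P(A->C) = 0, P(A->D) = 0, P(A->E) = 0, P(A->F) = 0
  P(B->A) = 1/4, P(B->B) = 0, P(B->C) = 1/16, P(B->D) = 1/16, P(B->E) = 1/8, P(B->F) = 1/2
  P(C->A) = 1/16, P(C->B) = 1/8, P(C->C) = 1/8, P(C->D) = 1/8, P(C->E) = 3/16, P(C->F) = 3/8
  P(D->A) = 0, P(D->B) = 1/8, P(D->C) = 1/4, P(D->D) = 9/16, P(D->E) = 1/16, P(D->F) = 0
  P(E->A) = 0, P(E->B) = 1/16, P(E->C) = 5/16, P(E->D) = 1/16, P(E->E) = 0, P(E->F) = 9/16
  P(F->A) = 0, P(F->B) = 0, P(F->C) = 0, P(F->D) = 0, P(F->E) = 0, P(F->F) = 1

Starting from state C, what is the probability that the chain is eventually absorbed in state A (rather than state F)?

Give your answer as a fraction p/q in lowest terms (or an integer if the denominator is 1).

Let a_i = P(absorbed in A | start in state i).
Boundary conditions: a_A = 1, a_F = 0.
For each transient state i, a_i = sum_j P(i->j) * a_j:
  a_B = 1/4*a_A + 0*a_B + 1/16*a_C + 1/16*a_D + 1/8*a_E + 1/2*a_F
  a_C = 1/16*a_A + 1/8*a_B + 1/8*a_C + 1/8*a_D + 3/16*a_E + 3/8*a_F
  a_D = 0*a_A + 1/8*a_B + 1/4*a_C + 9/16*a_D + 1/16*a_E + 0*a_F
  a_E = 0*a_A + 1/16*a_B + 5/16*a_C + 1/16*a_D + 0*a_E + 9/16*a_F

Substituting a_A = 1 and a_F = 0, rearrange to (I - Q) a = r where r[i] = P(i -> A):
  [1, -1/16, -1/16, -1/8] . (a_B, a_C, a_D, a_E) = 1/4
  [-1/8, 7/8, -1/8, -3/16] . (a_B, a_C, a_D, a_E) = 1/16
  [-1/8, -1/4, 7/16, -1/16] . (a_B, a_C, a_D, a_E) = 0
  [-1/16, -5/16, -1/16, 1] . (a_B, a_C, a_D, a_E) = 0

Solving yields:
  a_B = 1818/6485
  a_C = 199/1297
  a_D = 1159/6485
  a_E = 497/6485

Starting state is C, so the absorption probability is a_C = 199/1297.

Answer: 199/1297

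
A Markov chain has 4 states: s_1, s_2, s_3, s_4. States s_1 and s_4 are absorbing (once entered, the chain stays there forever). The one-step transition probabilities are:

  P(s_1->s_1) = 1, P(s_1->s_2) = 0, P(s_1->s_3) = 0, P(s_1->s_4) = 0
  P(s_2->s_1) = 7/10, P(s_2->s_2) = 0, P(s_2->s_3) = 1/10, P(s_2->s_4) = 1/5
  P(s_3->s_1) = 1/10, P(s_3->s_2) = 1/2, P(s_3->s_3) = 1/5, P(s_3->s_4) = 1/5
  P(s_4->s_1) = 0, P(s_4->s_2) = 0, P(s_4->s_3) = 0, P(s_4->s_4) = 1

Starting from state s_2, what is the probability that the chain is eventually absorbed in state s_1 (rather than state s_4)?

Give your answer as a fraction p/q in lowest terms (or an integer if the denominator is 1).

Let a_i = P(absorbed in s_1 | start in state i).
Boundary conditions: a_s_1 = 1, a_s_4 = 0.
For each transient state i, a_i = sum_j P(i->j) * a_j:
  a_s_2 = 7/10*a_s_1 + 0*a_s_2 + 1/10*a_s_3 + 1/5*a_s_4
  a_s_3 = 1/10*a_s_1 + 1/2*a_s_2 + 1/5*a_s_3 + 1/5*a_s_4

Substituting a_s_1 = 1 and a_s_4 = 0, rearrange to (I - Q) a = r where r[i] = P(i -> s_1):
  [1, -1/10] . (a_s_2, a_s_3) = 7/10
  [-1/2, 4/5] . (a_s_2, a_s_3) = 1/10

Solving yields:
  a_s_2 = 19/25
  a_s_3 = 3/5

Starting state is s_2, so the absorption probability is a_s_2 = 19/25.

Answer: 19/25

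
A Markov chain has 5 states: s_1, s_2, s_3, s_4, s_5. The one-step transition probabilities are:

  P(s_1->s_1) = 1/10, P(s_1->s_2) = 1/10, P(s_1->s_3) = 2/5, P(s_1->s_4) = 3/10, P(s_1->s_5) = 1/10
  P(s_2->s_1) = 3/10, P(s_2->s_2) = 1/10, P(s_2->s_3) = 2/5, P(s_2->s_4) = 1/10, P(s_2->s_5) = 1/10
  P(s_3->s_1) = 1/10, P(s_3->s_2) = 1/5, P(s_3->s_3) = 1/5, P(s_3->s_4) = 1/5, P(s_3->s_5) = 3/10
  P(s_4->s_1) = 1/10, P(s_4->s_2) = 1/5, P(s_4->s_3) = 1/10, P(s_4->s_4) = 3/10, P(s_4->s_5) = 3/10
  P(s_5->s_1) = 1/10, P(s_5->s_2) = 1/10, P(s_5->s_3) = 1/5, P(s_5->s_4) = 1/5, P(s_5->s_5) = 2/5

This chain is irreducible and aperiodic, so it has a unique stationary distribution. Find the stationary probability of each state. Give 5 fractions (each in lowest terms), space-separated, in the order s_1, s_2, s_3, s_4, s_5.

The stationary distribution satisfies pi = pi * P, i.e.:
  pi_s_1 = 1/10*pi_s_1 + 3/10*pi_s_2 + 1/10*pi_s_3 + 1/10*pi_s_4 + 1/10*pi_s_5
  pi_s_2 = 1/10*pi_s_1 + 1/10*pi_s_2 + 1/5*pi_s_3 + 1/5*pi_s_4 + 1/10*pi_s_5
  pi_s_3 = 2/5*pi_s_1 + 2/5*pi_s_2 + 1/5*pi_s_3 + 1/10*pi_s_4 + 1/5*pi_s_5
  pi_s_4 = 3/10*pi_s_1 + 1/10*pi_s_2 + 1/5*pi_s_3 + 3/10*pi_s_4 + 1/5*pi_s_5
  pi_s_5 = 1/10*pi_s_1 + 1/10*pi_s_2 + 3/10*pi_s_3 + 3/10*pi_s_4 + 2/5*pi_s_5
with normalization: pi_s_1 + pi_s_2 + pi_s_3 + pi_s_4 + pi_s_5 = 1.

Using the first 4 balance equations plus normalization, the linear system A*pi = b is:
  [-9/10, 3/10, 1/10, 1/10, 1/10] . pi = 0
  [1/10, -9/10, 1/5, 1/5, 1/10] . pi = 0
  [2/5, 2/5, -4/5, 1/10, 1/5] . pi = 0
  [3/10, 1/10, 1/5, -7/10, 1/5] . pi = 0
  [1, 1, 1, 1, 1] . pi = 1

Solving yields:
  pi_s_1 = 127/984
  pi_s_2 = 143/984
  pi_s_3 = 1031/4428
  pi_s_4 = 244/1107
  pi_s_5 = 67/246

Verification (pi * P):
  127/984*1/10 + 143/984*3/10 + 1031/4428*1/10 + 244/1107*1/10 + 67/246*1/10 = 127/984 = pi_s_1  (ok)
  127/984*1/10 + 143/984*1/10 + 1031/4428*1/5 + 244/1107*1/5 + 67/246*1/10 = 143/984 = pi_s_2  (ok)
  127/984*2/5 + 143/984*2/5 + 1031/4428*1/5 + 244/1107*1/10 + 67/246*1/5 = 1031/4428 = pi_s_3  (ok)
  127/984*3/10 + 143/984*1/10 + 1031/4428*1/5 + 244/1107*3/10 + 67/246*1/5 = 244/1107 = pi_s_4  (ok)
  127/984*1/10 + 143/984*1/10 + 1031/4428*3/10 + 244/1107*3/10 + 67/246*2/5 = 67/246 = pi_s_5  (ok)

Answer: 127/984 143/984 1031/4428 244/1107 67/246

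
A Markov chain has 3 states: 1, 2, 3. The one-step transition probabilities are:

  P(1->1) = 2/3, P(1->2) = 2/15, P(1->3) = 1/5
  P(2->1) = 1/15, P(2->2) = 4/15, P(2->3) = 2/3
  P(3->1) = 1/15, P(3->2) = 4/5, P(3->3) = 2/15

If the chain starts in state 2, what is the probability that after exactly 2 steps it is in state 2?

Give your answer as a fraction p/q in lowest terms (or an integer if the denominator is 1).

Answer: 46/75

Derivation:
Computing P^2 by repeated multiplication:
P^1 =
  1: [2/3, 2/15, 1/5]
  2: [1/15, 4/15, 2/3]
  3: [1/15, 4/5, 2/15]
P^2 =
  1: [7/15, 64/225, 56/225]
  2: [8/75, 46/75, 7/25]
  3: [8/75, 74/225, 127/225]

(P^2)[2 -> 2] = 46/75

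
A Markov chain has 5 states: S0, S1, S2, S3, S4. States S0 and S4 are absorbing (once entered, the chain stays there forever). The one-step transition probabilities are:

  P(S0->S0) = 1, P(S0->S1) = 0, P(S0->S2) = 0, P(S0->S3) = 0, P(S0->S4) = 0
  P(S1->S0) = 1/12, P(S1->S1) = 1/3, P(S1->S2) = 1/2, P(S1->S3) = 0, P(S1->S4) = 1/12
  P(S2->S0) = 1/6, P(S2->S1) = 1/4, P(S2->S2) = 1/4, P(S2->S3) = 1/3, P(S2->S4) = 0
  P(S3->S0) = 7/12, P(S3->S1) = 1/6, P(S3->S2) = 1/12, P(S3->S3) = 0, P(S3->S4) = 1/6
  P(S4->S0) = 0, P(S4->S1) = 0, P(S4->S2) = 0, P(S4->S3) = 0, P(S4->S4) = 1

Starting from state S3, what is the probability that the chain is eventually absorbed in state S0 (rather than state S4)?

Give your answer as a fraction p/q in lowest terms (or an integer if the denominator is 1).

Answer: 439/568

Derivation:
Let a_i = P(absorbed in S0 | start in state i).
Boundary conditions: a_S0 = 1, a_S4 = 0.
For each transient state i, a_i = sum_j P(i->j) * a_j:
  a_S1 = 1/12*a_S0 + 1/3*a_S1 + 1/2*a_S2 + 0*a_S3 + 1/12*a_S4
  a_S2 = 1/6*a_S0 + 1/4*a_S1 + 1/4*a_S2 + 1/3*a_S3 + 0*a_S4
  a_S3 = 7/12*a_S0 + 1/6*a_S1 + 1/12*a_S2 + 0*a_S3 + 1/6*a_S4

Substituting a_S0 = 1 and a_S4 = 0, rearrange to (I - Q) a = r where r[i] = P(i -> S0):
  [2/3, -1/2, 0] . (a_S1, a_S2, a_S3) = 1/12
  [-1/4, 3/4, -1/3] . (a_S1, a_S2, a_S3) = 1/6
  [-1/6, -1/12, 1] . (a_S1, a_S2, a_S3) = 7/12

Solving yields:
  a_S1 = 52/71
  a_S2 = 115/142
  a_S3 = 439/568

Starting state is S3, so the absorption probability is a_S3 = 439/568.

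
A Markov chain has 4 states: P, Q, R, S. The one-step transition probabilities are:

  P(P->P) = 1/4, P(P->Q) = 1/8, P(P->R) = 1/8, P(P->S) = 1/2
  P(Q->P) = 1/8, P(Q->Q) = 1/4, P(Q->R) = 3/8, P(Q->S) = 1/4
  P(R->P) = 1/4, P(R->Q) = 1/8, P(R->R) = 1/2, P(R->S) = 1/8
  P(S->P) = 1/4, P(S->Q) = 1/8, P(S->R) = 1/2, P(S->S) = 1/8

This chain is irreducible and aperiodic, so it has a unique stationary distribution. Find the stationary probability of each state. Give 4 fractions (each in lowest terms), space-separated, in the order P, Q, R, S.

The stationary distribution satisfies pi = pi * P, i.e.:
  pi_P = 1/4*pi_P + 1/8*pi_Q + 1/4*pi_R + 1/4*pi_S
  pi_Q = 1/8*pi_P + 1/4*pi_Q + 1/8*pi_R + 1/8*pi_S
  pi_R = 1/8*pi_P + 3/8*pi_Q + 1/2*pi_R + 1/2*pi_S
  pi_S = 1/2*pi_P + 1/4*pi_Q + 1/8*pi_R + 1/8*pi_S
with normalization: pi_P + pi_Q + pi_R + pi_S = 1.

Using the first 3 balance equations plus normalization, the linear system A*pi = b is:
  [-3/4, 1/8, 1/4, 1/4] . pi = 0
  [1/8, -3/4, 1/8, 1/8] . pi = 0
  [1/8, 3/8, -1/2, 1/2] . pi = 0
  [1, 1, 1, 1] . pi = 1

Solving yields:
  pi_P = 13/56
  pi_Q = 1/7
  pi_R = 177/448
  pi_S = 103/448

Verification (pi * P):
  13/56*1/4 + 1/7*1/8 + 177/448*1/4 + 103/448*1/4 = 13/56 = pi_P  (ok)
  13/56*1/8 + 1/7*1/4 + 177/448*1/8 + 103/448*1/8 = 1/7 = pi_Q  (ok)
  13/56*1/8 + 1/7*3/8 + 177/448*1/2 + 103/448*1/2 = 177/448 = pi_R  (ok)
  13/56*1/2 + 1/7*1/4 + 177/448*1/8 + 103/448*1/8 = 103/448 = pi_S  (ok)

Answer: 13/56 1/7 177/448 103/448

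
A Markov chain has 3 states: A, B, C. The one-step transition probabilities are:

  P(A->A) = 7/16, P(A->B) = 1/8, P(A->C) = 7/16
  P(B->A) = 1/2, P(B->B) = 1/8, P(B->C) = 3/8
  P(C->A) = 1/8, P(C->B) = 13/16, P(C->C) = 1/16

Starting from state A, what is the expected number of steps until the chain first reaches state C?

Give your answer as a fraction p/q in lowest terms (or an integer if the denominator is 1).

Let h_i = expected steps to first reach C from state i.
Boundary: h_C = 0.
First-step equations for the other states:
  h_A = 1 + 7/16*h_A + 1/8*h_B + 7/16*h_C
  h_B = 1 + 1/2*h_A + 1/8*h_B + 3/8*h_C

Substituting h_C = 0 and rearranging gives the linear system (I - Q) h = 1:
  [9/16, -1/8] . (h_A, h_B) = 1
  [-1/2, 7/8] . (h_A, h_B) = 1

Solving yields:
  h_A = 128/55
  h_B = 136/55

Starting state is A, so the expected hitting time is h_A = 128/55.

Answer: 128/55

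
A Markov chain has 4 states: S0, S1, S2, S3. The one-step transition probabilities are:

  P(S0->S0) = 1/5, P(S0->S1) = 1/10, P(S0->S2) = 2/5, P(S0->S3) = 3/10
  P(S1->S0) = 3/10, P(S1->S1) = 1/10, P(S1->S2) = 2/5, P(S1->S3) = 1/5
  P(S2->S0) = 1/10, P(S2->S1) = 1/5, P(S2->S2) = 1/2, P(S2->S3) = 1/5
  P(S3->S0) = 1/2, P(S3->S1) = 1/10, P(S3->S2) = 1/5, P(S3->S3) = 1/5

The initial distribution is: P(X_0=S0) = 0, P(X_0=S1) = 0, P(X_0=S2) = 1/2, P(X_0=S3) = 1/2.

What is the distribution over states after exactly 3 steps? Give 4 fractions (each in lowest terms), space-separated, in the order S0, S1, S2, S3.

Propagating the distribution step by step (d_{t+1} = d_t * P):
d_0 = (S0=0, S1=0, S2=1/2, S3=1/2)
  d_1[S0] = 0*1/5 + 0*3/10 + 1/2*1/10 + 1/2*1/2 = 3/10
  d_1[S1] = 0*1/10 + 0*1/10 + 1/2*1/5 + 1/2*1/10 = 3/20
  d_1[S2] = 0*2/5 + 0*2/5 + 1/2*1/2 + 1/2*1/5 = 7/20
  d_1[S3] = 0*3/10 + 0*1/5 + 1/2*1/5 + 1/2*1/5 = 1/5
d_1 = (S0=3/10, S1=3/20, S2=7/20, S3=1/5)
  d_2[S0] = 3/10*1/5 + 3/20*3/10 + 7/20*1/10 + 1/5*1/2 = 6/25
  d_2[S1] = 3/10*1/10 + 3/20*1/10 + 7/20*1/5 + 1/5*1/10 = 27/200
  d_2[S2] = 3/10*2/5 + 3/20*2/5 + 7/20*1/2 + 1/5*1/5 = 79/200
  d_2[S3] = 3/10*3/10 + 3/20*1/5 + 7/20*1/5 + 1/5*1/5 = 23/100
d_2 = (S0=6/25, S1=27/200, S2=79/200, S3=23/100)
  d_3[S0] = 6/25*1/5 + 27/200*3/10 + 79/200*1/10 + 23/100*1/2 = 243/1000
  d_3[S1] = 6/25*1/10 + 27/200*1/10 + 79/200*1/5 + 23/100*1/10 = 279/2000
  d_3[S2] = 6/25*2/5 + 27/200*2/5 + 79/200*1/2 + 23/100*1/5 = 787/2000
  d_3[S3] = 6/25*3/10 + 27/200*1/5 + 79/200*1/5 + 23/100*1/5 = 28/125
d_3 = (S0=243/1000, S1=279/2000, S2=787/2000, S3=28/125)

Answer: 243/1000 279/2000 787/2000 28/125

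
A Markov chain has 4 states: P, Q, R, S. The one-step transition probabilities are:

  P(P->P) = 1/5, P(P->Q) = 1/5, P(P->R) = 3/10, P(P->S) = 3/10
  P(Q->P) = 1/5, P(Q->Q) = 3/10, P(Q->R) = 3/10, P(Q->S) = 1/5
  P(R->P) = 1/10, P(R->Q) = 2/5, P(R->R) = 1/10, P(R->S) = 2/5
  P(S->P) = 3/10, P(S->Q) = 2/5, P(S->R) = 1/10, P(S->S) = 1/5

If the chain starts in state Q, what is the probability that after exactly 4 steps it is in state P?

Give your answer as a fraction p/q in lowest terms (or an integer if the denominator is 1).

Computing P^4 by repeated multiplication:
P^1 =
  P: [1/5, 1/5, 3/10, 3/10]
  Q: [1/5, 3/10, 3/10, 1/5]
  R: [1/10, 2/5, 1/10, 2/5]
  S: [3/10, 2/5, 1/10, 1/5]
P^2 =
  P: [1/5, 17/50, 9/50, 7/25]
  Q: [19/100, 33/100, 1/5, 7/25]
  R: [23/100, 17/50, 1/5, 23/100]
  S: [21/100, 3/10, 6/25, 1/4]
P^3 =
  P: [21/100, 163/500, 26/125, 32/125]
  Q: [26/125, 329/1000, 51/250, 259/1000]
  R: [203/1000, 8/25, 107/500, 263/1000]
  S: [201/1000, 41/125, 101/500, 269/1000]
P^4 =
  P: [128/625, 1627/5000, 259/1250, 1313/5000]
  Q: [411/2000, 651/2000, 1037/5000, 327/1250]
  R: [2049/10000, 1637/5000, 1023/5000, 2631/10000]
  S: [2067/10000, 327/1000, 1029/5000, 521/2000]

(P^4)[Q -> P] = 411/2000

Answer: 411/2000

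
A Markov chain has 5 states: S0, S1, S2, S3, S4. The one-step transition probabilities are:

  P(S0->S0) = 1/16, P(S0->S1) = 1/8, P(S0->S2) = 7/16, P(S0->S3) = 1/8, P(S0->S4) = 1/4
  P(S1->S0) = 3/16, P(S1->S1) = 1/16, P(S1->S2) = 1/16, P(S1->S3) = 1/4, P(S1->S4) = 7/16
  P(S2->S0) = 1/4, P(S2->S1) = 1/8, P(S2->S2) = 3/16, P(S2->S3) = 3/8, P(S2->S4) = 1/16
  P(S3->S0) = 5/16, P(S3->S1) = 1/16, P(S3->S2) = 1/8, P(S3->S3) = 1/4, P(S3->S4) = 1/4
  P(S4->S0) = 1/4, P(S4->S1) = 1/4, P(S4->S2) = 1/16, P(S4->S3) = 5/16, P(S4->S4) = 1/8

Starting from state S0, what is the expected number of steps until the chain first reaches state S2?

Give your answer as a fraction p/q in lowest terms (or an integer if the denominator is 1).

Answer: 67920/15529

Derivation:
Let h_i = expected steps to first reach S2 from state i.
Boundary: h_S2 = 0.
First-step equations for the other states:
  h_S0 = 1 + 1/16*h_S0 + 1/8*h_S1 + 7/16*h_S2 + 1/8*h_S3 + 1/4*h_S4
  h_S1 = 1 + 3/16*h_S0 + 1/16*h_S1 + 1/16*h_S2 + 1/4*h_S3 + 7/16*h_S4
  h_S3 = 1 + 5/16*h_S0 + 1/16*h_S1 + 1/8*h_S2 + 1/4*h_S3 + 1/4*h_S4
  h_S4 = 1 + 1/4*h_S0 + 1/4*h_S1 + 1/16*h_S2 + 5/16*h_S3 + 1/8*h_S4

Substituting h_S2 = 0 and rearranging gives the linear system (I - Q) h = 1:
  [15/16, -1/8, -1/8, -1/4] . (h_S0, h_S1, h_S3, h_S4) = 1
  [-3/16, 15/16, -1/4, -7/16] . (h_S0, h_S1, h_S3, h_S4) = 1
  [-5/16, -1/16, 3/4, -1/4] . (h_S0, h_S1, h_S3, h_S4) = 1
  [-1/4, -1/4, -5/16, 7/8] . (h_S0, h_S1, h_S3, h_S4) = 1

Solving yields:
  h_S0 = 67920/15529
  h_S1 = 99744/15529
  h_S3 = 89904/15529
  h_S4 = 97760/15529

Starting state is S0, so the expected hitting time is h_S0 = 67920/15529.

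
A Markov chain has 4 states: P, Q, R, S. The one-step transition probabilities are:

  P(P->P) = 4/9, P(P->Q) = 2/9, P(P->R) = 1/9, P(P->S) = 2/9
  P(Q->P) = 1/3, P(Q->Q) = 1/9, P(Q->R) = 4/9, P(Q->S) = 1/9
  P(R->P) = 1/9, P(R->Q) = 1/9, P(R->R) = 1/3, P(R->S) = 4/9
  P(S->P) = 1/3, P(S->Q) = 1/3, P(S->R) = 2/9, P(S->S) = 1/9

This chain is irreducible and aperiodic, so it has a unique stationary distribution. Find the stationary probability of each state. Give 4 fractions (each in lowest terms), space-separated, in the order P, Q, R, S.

The stationary distribution satisfies pi = pi * P, i.e.:
  pi_P = 4/9*pi_P + 1/3*pi_Q + 1/9*pi_R + 1/3*pi_S
  pi_Q = 2/9*pi_P + 1/9*pi_Q + 1/9*pi_R + 1/3*pi_S
  pi_R = 1/9*pi_P + 4/9*pi_Q + 1/3*pi_R + 2/9*pi_S
  pi_S = 2/9*pi_P + 1/9*pi_Q + 4/9*pi_R + 1/9*pi_S
with normalization: pi_P + pi_Q + pi_R + pi_S = 1.

Using the first 3 balance equations plus normalization, the linear system A*pi = b is:
  [-5/9, 1/3, 1/9, 1/3] . pi = 0
  [2/9, -8/9, 1/9, 1/3] . pi = 0
  [1/9, 4/9, -2/3, 2/9] . pi = 0
  [1, 1, 1, 1] . pi = 1

Solving yields:
  pi_P = 22/71
  pi_Q = 14/71
  pi_R = 37/142
  pi_S = 33/142

Verification (pi * P):
  22/71*4/9 + 14/71*1/3 + 37/142*1/9 + 33/142*1/3 = 22/71 = pi_P  (ok)
  22/71*2/9 + 14/71*1/9 + 37/142*1/9 + 33/142*1/3 = 14/71 = pi_Q  (ok)
  22/71*1/9 + 14/71*4/9 + 37/142*1/3 + 33/142*2/9 = 37/142 = pi_R  (ok)
  22/71*2/9 + 14/71*1/9 + 37/142*4/9 + 33/142*1/9 = 33/142 = pi_S  (ok)

Answer: 22/71 14/71 37/142 33/142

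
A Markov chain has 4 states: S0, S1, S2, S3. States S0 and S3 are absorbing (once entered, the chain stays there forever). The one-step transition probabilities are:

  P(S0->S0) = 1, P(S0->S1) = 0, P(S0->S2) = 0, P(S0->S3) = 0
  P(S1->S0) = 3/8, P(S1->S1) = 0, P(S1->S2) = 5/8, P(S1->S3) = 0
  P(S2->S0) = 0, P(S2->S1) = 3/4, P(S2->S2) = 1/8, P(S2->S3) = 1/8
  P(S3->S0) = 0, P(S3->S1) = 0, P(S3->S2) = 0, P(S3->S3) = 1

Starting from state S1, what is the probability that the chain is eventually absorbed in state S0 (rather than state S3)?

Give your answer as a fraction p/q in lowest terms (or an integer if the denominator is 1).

Answer: 21/26

Derivation:
Let a_i = P(absorbed in S0 | start in state i).
Boundary conditions: a_S0 = 1, a_S3 = 0.
For each transient state i, a_i = sum_j P(i->j) * a_j:
  a_S1 = 3/8*a_S0 + 0*a_S1 + 5/8*a_S2 + 0*a_S3
  a_S2 = 0*a_S0 + 3/4*a_S1 + 1/8*a_S2 + 1/8*a_S3

Substituting a_S0 = 1 and a_S3 = 0, rearrange to (I - Q) a = r where r[i] = P(i -> S0):
  [1, -5/8] . (a_S1, a_S2) = 3/8
  [-3/4, 7/8] . (a_S1, a_S2) = 0

Solving yields:
  a_S1 = 21/26
  a_S2 = 9/13

Starting state is S1, so the absorption probability is a_S1 = 21/26.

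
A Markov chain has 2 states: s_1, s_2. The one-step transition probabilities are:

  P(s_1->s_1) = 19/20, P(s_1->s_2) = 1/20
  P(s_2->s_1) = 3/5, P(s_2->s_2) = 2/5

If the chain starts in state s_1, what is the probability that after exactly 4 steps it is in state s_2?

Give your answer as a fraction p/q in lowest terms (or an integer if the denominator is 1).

Computing P^4 by repeated multiplication:
P^1 =
  s_1: [19/20, 1/20]
  s_2: [3/5, 2/5]
P^2 =
  s_1: [373/400, 27/400]
  s_2: [81/100, 19/100]
P^3 =
  s_1: [7411/8000, 589/8000]
  s_2: [1767/2000, 233/2000]
P^4 =
  s_1: [147877/160000, 12123/160000]
  s_2: [36369/40000, 3631/40000]

(P^4)[s_1 -> s_2] = 12123/160000

Answer: 12123/160000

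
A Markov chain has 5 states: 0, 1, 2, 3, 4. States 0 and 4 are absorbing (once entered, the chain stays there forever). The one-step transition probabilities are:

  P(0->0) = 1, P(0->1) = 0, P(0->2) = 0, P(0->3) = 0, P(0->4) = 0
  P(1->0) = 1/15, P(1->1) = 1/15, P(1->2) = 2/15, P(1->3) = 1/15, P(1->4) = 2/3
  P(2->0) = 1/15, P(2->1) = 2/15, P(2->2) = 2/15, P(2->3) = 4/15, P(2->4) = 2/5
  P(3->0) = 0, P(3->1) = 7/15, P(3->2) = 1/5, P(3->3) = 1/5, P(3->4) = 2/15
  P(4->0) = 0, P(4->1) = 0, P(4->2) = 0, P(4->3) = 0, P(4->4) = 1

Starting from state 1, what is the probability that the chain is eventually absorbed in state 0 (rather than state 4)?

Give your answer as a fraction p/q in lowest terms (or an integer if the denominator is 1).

Let a_i = P(absorbed in 0 | start in state i).
Boundary conditions: a_0 = 1, a_4 = 0.
For each transient state i, a_i = sum_j P(i->j) * a_j:
  a_1 = 1/15*a_0 + 1/15*a_1 + 2/15*a_2 + 1/15*a_3 + 2/3*a_4
  a_2 = 1/15*a_0 + 2/15*a_1 + 2/15*a_2 + 4/15*a_3 + 2/5*a_4
  a_3 = 0*a_0 + 7/15*a_1 + 1/5*a_2 + 1/5*a_3 + 2/15*a_4

Substituting a_0 = 1 and a_4 = 0, rearrange to (I - Q) a = r where r[i] = P(i -> 0):
  [14/15, -2/15, -1/15] . (a_1, a_2, a_3) = 1/15
  [-2/15, 13/15, -4/15] . (a_1, a_2, a_3) = 1/15
  [-7/15, -1/5, 4/5] . (a_1, a_2, a_3) = 0

Solving yields:
  a_1 = 57/605
  a_2 = 71/605
  a_3 = 51/605

Starting state is 1, so the absorption probability is a_1 = 57/605.

Answer: 57/605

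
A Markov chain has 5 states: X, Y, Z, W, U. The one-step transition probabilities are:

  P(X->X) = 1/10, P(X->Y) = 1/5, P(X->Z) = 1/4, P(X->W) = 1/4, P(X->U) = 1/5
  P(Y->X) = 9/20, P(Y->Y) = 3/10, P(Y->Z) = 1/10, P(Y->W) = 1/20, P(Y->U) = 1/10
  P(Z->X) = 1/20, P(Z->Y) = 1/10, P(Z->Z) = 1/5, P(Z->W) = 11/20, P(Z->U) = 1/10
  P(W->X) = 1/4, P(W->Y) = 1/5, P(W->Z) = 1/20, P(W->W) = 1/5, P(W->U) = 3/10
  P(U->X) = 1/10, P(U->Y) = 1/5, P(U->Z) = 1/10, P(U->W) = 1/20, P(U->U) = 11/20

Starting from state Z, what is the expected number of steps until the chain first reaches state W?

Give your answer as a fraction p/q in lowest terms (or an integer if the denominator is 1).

Answer: 3880/1253

Derivation:
Let h_i = expected steps to first reach W from state i.
Boundary: h_W = 0.
First-step equations for the other states:
  h_X = 1 + 1/10*h_X + 1/5*h_Y + 1/4*h_Z + 1/4*h_W + 1/5*h_U
  h_Y = 1 + 9/20*h_X + 3/10*h_Y + 1/10*h_Z + 1/20*h_W + 1/10*h_U
  h_Z = 1 + 1/20*h_X + 1/10*h_Y + 1/5*h_Z + 11/20*h_W + 1/10*h_U
  h_U = 1 + 1/10*h_X + 1/5*h_Y + 1/10*h_Z + 1/20*h_W + 11/20*h_U

Substituting h_W = 0 and rearranging gives the linear system (I - Q) h = 1:
  [9/10, -1/5, -1/4, -1/5] . (h_X, h_Y, h_Z, h_U) = 1
  [-9/20, 7/10, -1/10, -1/10] . (h_X, h_Y, h_Z, h_U) = 1
  [-1/20, -1/10, 4/5, -1/10] . (h_X, h_Y, h_Z, h_U) = 1
  [-1/10, -1/5, -1/10, 9/20] . (h_X, h_Y, h_Z, h_U) = 1

Solving yields:
  h_X = 5925/1253
  h_Y = 14655/2506
  h_Z = 3880/1253
  h_U = 8220/1253

Starting state is Z, so the expected hitting time is h_Z = 3880/1253.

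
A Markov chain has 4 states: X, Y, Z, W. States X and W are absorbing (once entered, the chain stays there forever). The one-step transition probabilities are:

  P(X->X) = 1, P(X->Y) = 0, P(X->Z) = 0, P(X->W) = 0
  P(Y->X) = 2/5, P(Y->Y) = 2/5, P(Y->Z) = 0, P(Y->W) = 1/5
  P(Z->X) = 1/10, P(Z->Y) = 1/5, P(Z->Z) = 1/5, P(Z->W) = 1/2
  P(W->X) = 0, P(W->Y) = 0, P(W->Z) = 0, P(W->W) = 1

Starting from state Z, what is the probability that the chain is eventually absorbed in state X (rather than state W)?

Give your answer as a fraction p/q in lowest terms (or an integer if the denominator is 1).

Let a_i = P(absorbed in X | start in state i).
Boundary conditions: a_X = 1, a_W = 0.
For each transient state i, a_i = sum_j P(i->j) * a_j:
  a_Y = 2/5*a_X + 2/5*a_Y + 0*a_Z + 1/5*a_W
  a_Z = 1/10*a_X + 1/5*a_Y + 1/5*a_Z + 1/2*a_W

Substituting a_X = 1 and a_W = 0, rearrange to (I - Q) a = r where r[i] = P(i -> X):
  [3/5, 0] . (a_Y, a_Z) = 2/5
  [-1/5, 4/5] . (a_Y, a_Z) = 1/10

Solving yields:
  a_Y = 2/3
  a_Z = 7/24

Starting state is Z, so the absorption probability is a_Z = 7/24.

Answer: 7/24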